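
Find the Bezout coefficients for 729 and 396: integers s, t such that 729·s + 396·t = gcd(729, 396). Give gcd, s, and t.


Euclidean algorithm on (729, 396) — divide until remainder is 0:
  729 = 1 · 396 + 333
  396 = 1 · 333 + 63
  333 = 5 · 63 + 18
  63 = 3 · 18 + 9
  18 = 2 · 9 + 0
gcd(729, 396) = 9.
Track Bezout coefficients alongside the remainders: start with r₀ = 729 = a·1 + b·0 (s = 1, t = 0) and r₁ = 396 = a·0 + b·1 (s = 0, t = 1); each new remainder r_{k+1} = r_{k-1} − q_k·r_k inherits s_{k+1} = s_{k-1} − q_k·s_k, t_{k+1} = t_{k-1} − q_k·t_k, so r_k = a·s_k + b·t_k at every step:
  q = 1: r = 333, s = 1 − 1·0 = 1, t = 0 − 1·1 = -1  (check: 729·1 + 396·(-1) = 333)
  q = 1: r = 63, s = 0 − 1·1 = -1, t = 1 − 1·(-1) = 2  (check: 729·(-1) + 396·2 = 63)
  q = 5: r = 18, s = 1 − 5·(-1) = 6, t = -1 − 5·2 = -11  (check: 729·6 + 396·(-11) = 18)
  q = 3: r = 9, s = -1 − 3·6 = -19, t = 2 − 3·(-11) = 35  (check: 729·(-19) + 396·35 = 9)
The row with r = 9 (the gcd) gives the Bezout coefficients s = -19, t = 35.
Result: 729 · (-19) + 396 · (35) = 9.

gcd(729, 396) = 9; s = -19, t = 35 (check: 729·(-19) + 396·35 = 9).


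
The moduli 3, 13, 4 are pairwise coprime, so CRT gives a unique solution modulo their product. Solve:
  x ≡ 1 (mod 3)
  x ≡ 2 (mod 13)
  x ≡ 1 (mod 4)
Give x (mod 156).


Moduli 3, 13, 4 are pairwise coprime; by CRT there is a unique solution modulo M = 3 · 13 · 4 = 156.
Solve pairwise, accumulating the modulus:
  Start with x ≡ 1 (mod 3).
  Combine with x ≡ 2 (mod 13): since gcd(3, 13) = 1, we get a unique residue mod 39.
    Write x = 1 + 3·t and substitute into x ≡ 2 (mod 13): 3·t ≡ 2 − 1 = 1 (mod 13).
    The inverse of 3 mod 13 is 9 (since 3·9 = 27 = 2·13 + 1), so t ≡ 9·1 = 9 ≡ 9 (mod 13).
    Then x = 1 + 3·9 = 28, valid modulo lcm(3, 13) = 39: x ≡ 28 (mod 39).
  Combine with x ≡ 1 (mod 4): since gcd(39, 4) = 1, we get a unique residue mod 156.
    Write x = 28 + 39·t and substitute into x ≡ 1 (mod 4): 39·t ≡ 1 − 28 = -27 (mod 4).
    Reduce coefficients mod 4: 3·t ≡ 1 (mod 4).
    The inverse of 3 mod 4 is 3 (since 3·3 = 9 = 2·4 + 1), so t ≡ 3·1 = 3 ≡ 3 (mod 4).
    Then x = 28 + 39·3 = 145, valid modulo lcm(39, 4) = 156: x ≡ 145 (mod 156).
Verify: 145 mod 3 = 1 ✓, 145 mod 13 = 2 ✓, 145 mod 4 = 1 ✓.

x ≡ 145 (mod 156).


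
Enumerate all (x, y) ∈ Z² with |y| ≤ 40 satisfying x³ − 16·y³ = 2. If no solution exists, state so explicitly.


The equation is x³ - 16y³ = 2. For fixed y, x³ = 16·y³ + 2, so a solution requires the RHS to be a perfect cube.
Strategy: iterate y from -40 to 40, compute RHS = 16·y³ + 2, and check whether it is a (positive or negative) perfect cube.
Check small values of y:
  y = 0: RHS = 2 is not a perfect cube.
  y = 1: RHS = 18 is not a perfect cube.
  y = -1: RHS = -14 is not a perfect cube.
  y = 2: RHS = 130 is not a perfect cube.
  y = -2: RHS = -126 is not a perfect cube.
  y = 3: RHS = 434 is not a perfect cube.
  y = -3: RHS = -430 is not a perfect cube.
Continuing the search up to |y| = 40 finds no solutions either.
No (x, y) in the scanned range satisfies the equation.

No integer solutions with |y| ≤ 40.


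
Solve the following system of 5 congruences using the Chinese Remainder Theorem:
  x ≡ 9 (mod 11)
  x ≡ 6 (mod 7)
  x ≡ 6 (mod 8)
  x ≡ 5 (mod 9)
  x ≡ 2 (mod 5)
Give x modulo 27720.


Product of moduli M = 11 · 7 · 8 · 9 · 5 = 27720.
Merge one congruence at a time:
  Start: x ≡ 9 (mod 11).
  Combine with x ≡ 6 (mod 7); new modulus lcm = 77.
    Write x = 9 + 11·t and substitute into x ≡ 6 (mod 7): 11·t ≡ 6 − 9 = -3 (mod 7).
    Reduce coefficients mod 7: 4·t ≡ 4 (mod 7).
    The inverse of 4 mod 7 is 2 (since 4·2 = 8 = 1·7 + 1), so t ≡ 2·4 = 8 ≡ 1 (mod 7).
    Then x = 9 + 11·1 = 20, valid modulo lcm(11, 7) = 77: x ≡ 20 (mod 77).
  Combine with x ≡ 6 (mod 8); new modulus lcm = 616.
    Write x = 20 + 77·t and substitute into x ≡ 6 (mod 8): 77·t ≡ 6 − 20 = -14 (mod 8).
    Reduce coefficients mod 8: 5·t ≡ 2 (mod 8).
    The inverse of 5 mod 8 is 5 (since 5·5 = 25 = 3·8 + 1), so t ≡ 5·2 = 10 ≡ 2 (mod 8).
    Then x = 20 + 77·2 = 174, valid modulo lcm(77, 8) = 616: x ≡ 174 (mod 616).
  Combine with x ≡ 5 (mod 9); new modulus lcm = 5544.
    Write x = 174 + 616·t and substitute into x ≡ 5 (mod 9): 616·t ≡ 5 − 174 = -169 (mod 9).
    Reduce coefficients mod 9: 4·t ≡ 2 (mod 9).
    The inverse of 4 mod 9 is 7 (since 4·7 = 28 = 3·9 + 1), so t ≡ 7·2 = 14 ≡ 5 (mod 9).
    Then x = 174 + 616·5 = 3254, valid modulo lcm(616, 9) = 5544: x ≡ 3254 (mod 5544).
  Combine with x ≡ 2 (mod 5); new modulus lcm = 27720.
    Write x = 3254 + 5544·t and substitute into x ≡ 2 (mod 5): 5544·t ≡ 2 − 3254 = -3252 (mod 5).
    Reduce coefficients mod 5: 4·t ≡ 3 (mod 5).
    The inverse of 4 mod 5 is 4 (since 4·4 = 16 = 3·5 + 1), so t ≡ 4·3 = 12 ≡ 2 (mod 5).
    Then x = 3254 + 5544·2 = 14342, valid modulo lcm(5544, 5) = 27720: x ≡ 14342 (mod 27720).
Verify against each original: 14342 mod 11 = 9, 14342 mod 7 = 6, 14342 mod 8 = 6, 14342 mod 9 = 5, 14342 mod 5 = 2.

x ≡ 14342 (mod 27720).


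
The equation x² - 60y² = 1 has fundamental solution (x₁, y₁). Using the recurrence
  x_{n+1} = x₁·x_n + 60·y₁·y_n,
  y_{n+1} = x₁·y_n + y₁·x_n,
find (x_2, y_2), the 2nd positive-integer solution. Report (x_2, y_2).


Step 1: Find the fundamental solution (x₁, y₁) of x² - 60y² = 1.
  Expand √60 as a continued fraction. a₀ = ⌊√60⌋ = 7; iterate m_{k+1} = d_k·a_k − m_k, d_{k+1} = (60 − m_{k+1}²)/d_k, a_{k+1} = ⌊(a₀ + m_{k+1})/d_{k+1}⌋ (starting m₀ = 0, d₀ = 1), with convergents p_k = a_k·p_{k-1} + p_{k-2}, q_k = a_k·q_{k-1} + q_{k-2} (p₋₁ = 1, q₋₁ = 0):
  k = 0: a₀ = 7; p₀/q₀ = 7/1; p₀² − 60·q₀² = 49 − 60 = -11.
  k = 1: m = 7, d = 11, a = ⌊(7 + 7)/11⌋ = 1; p/q = (1·7 + 1)/(1·1 + 0) = 8/1; p² − 60·q² = 64 − 60 = 4.
  k = 2: m = 4, d = 4, a = ⌊(7 + 4)/4⌋ = 2; p/q = (2·8 + 7)/(2·1 + 1) = 23/3; p² − 60·q² = 529 − 540 = -11.
  k = 3: m = 4, d = 11, a = ⌊(7 + 4)/11⌋ = 1; p/q = (1·23 + 8)/(1·3 + 1) = 31/4; p² − 60·q² = 961 − 960 = 1.
  The first convergent with p² − 60·q² = 1 gives the fundamental solution (x₁, y₁) = (31, 4).
Step 2: Apply the recurrence (x_{n+1}, y_{n+1}) = (x₁x_n + 60y₁y_n, x₁y_n + y₁x_n) repeatedly.
  From (x_1, y_1) = (31, 4): x_2 = 31·31 + 60·4·4 = 1921; y_2 = 31·4 + 4·31 = 248.
Step 3: Verify x_2² - 60·y_2² = 3690241 - 3690240 = 1 (should be 1). ✓

(x_1, y_1) = (31, 4); (x_2, y_2) = (1921, 248).


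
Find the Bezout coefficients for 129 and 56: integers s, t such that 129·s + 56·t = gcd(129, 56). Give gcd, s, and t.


Euclidean algorithm on (129, 56) — divide until remainder is 0:
  129 = 2 · 56 + 17
  56 = 3 · 17 + 5
  17 = 3 · 5 + 2
  5 = 2 · 2 + 1
  2 = 2 · 1 + 0
gcd(129, 56) = 1.
Track Bezout coefficients alongside the remainders: start with r₀ = 129 = a·1 + b·0 (s = 1, t = 0) and r₁ = 56 = a·0 + b·1 (s = 0, t = 1); each new remainder r_{k+1} = r_{k-1} − q_k·r_k inherits s_{k+1} = s_{k-1} − q_k·s_k, t_{k+1} = t_{k-1} − q_k·t_k, so r_k = a·s_k + b·t_k at every step:
  q = 2: r = 17, s = 1 − 2·0 = 1, t = 0 − 2·1 = -2  (check: 129·1 + 56·(-2) = 17)
  q = 3: r = 5, s = 0 − 3·1 = -3, t = 1 − 3·(-2) = 7  (check: 129·(-3) + 56·7 = 5)
  q = 3: r = 2, s = 1 − 3·(-3) = 10, t = -2 − 3·7 = -23  (check: 129·10 + 56·(-23) = 2)
  q = 2: r = 1, s = -3 − 2·10 = -23, t = 7 − 2·(-23) = 53  (check: 129·(-23) + 56·53 = 1)
The row with r = 1 (the gcd) gives the Bezout coefficients s = -23, t = 53.
Result: 129 · (-23) + 56 · (53) = 1.

gcd(129, 56) = 1; s = -23, t = 53 (check: 129·(-23) + 56·53 = 1).


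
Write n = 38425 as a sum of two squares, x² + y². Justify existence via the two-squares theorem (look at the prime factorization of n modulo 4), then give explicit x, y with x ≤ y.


Step 1: Factor n = 38425 = 5^2 · 29 · 53.
Step 2: Check the mod-4 condition on each prime factor: 5 ≡ 1 (mod 4), exponent 2; 29 ≡ 1 (mod 4), exponent 1; 53 ≡ 1 (mod 4), exponent 1.
All primes ≡ 3 (mod 4) appear to even exponent (or don't appear), so by the two-squares theorem n IS expressible as a sum of two squares.
Step 3: Build a representation. Group n = k² · m with k = 5 and m = 29 · 53 = 1537 (a product of primes ≡ 1 (mod 4)); a representation of m scales to one of n via (k·x)² + (k·y)² = k²(x² + y²). Each prime p ≡ 1 (mod 4) is itself a sum of two squares; find a² by testing p − a² for a perfect square:
  29: 29 − 1² = 28, 29 − 2² = 25 = 5² ⇒ 29 = 2² + 5².
  53: 53 − 1² = 52, 53 − 2² = 49 = 7² ⇒ 53 = 2² + 7².
  Combine using the Brahmagupta–Fibonacci identity (a² + b²)(c² + d²) = (ac − bd)² + (ad + bc)² = (ac + bd)² + (ad − bc)²:
  29 · 53 = 1537: from (2² + 5²)(2² + 7²), take (2·2 − 5·7, 2·7 + 5·2) = (4 − 35, 14 + 10) = (-31, 24); dropping signs (only squares matter) gives (31, 24); check 31² + 24² = 961 + 576 = 1537 ✓.
  Scale by k = 5: (5·31, 5·24) = (155, 120).
Step 4: Order so x ≤ y and verify: 120² + 155² = 14400 + 24025 = 38425 = n. ✓

n = 38425 = 120² + 155² (one valid representation with x ≤ y).


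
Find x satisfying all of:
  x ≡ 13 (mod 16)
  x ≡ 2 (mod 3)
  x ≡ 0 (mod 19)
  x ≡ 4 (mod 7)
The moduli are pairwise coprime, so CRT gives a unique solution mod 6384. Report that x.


Product of moduli M = 16 · 3 · 19 · 7 = 6384.
Merge one congruence at a time:
  Start: x ≡ 13 (mod 16).
  Combine with x ≡ 2 (mod 3); new modulus lcm = 48.
    Write x = 13 + 16·t and substitute into x ≡ 2 (mod 3): 16·t ≡ 2 − 13 = -11 (mod 3).
    Reduce coefficients mod 3: 1·t ≡ 1 (mod 3).
    So t ≡ 1 (mod 3).
    Then x = 13 + 16·1 = 29, valid modulo lcm(16, 3) = 48: x ≡ 29 (mod 48).
  Combine with x ≡ 0 (mod 19); new modulus lcm = 912.
    Write x = 29 + 48·t and substitute into x ≡ 0 (mod 19): 48·t ≡ 0 − 29 = -29 (mod 19).
    Reduce coefficients mod 19: 10·t ≡ 9 (mod 19).
    The inverse of 10 mod 19 is 2 (since 10·2 = 20 = 1·19 + 1), so t ≡ 2·9 = 18 ≡ 18 (mod 19).
    Then x = 29 + 48·18 = 893, valid modulo lcm(48, 19) = 912: x ≡ 893 (mod 912).
  Combine with x ≡ 4 (mod 7); new modulus lcm = 6384.
    Write x = 893 + 912·t and substitute into x ≡ 4 (mod 7): 912·t ≡ 4 − 893 = -889 (mod 7).
    Reduce coefficients mod 7: 2·t ≡ 0 (mod 7).
    The inverse of 2 mod 7 is 4 (since 2·4 = 8 = 1·7 + 1), so t ≡ 4·0 = 0 ≡ 0 (mod 7).
    Then x = 893 + 912·0 = 893, valid modulo lcm(912, 7) = 6384: x ≡ 893 (mod 6384).
Verify against each original: 893 mod 16 = 13, 893 mod 3 = 2, 893 mod 19 = 0, 893 mod 7 = 4.

x ≡ 893 (mod 6384).


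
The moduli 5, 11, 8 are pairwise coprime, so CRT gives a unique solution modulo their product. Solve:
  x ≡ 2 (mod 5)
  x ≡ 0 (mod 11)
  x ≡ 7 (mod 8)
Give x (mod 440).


Moduli 5, 11, 8 are pairwise coprime; by CRT there is a unique solution modulo M = 5 · 11 · 8 = 440.
Solve pairwise, accumulating the modulus:
  Start with x ≡ 2 (mod 5).
  Combine with x ≡ 0 (mod 11): since gcd(5, 11) = 1, we get a unique residue mod 55.
    Write x = 2 + 5·t and substitute into x ≡ 0 (mod 11): 5·t ≡ 0 − 2 = -2 (mod 11).
    Reduce coefficients mod 11: 5·t ≡ 9 (mod 11).
    The inverse of 5 mod 11 is 9 (since 5·9 = 45 = 4·11 + 1), so t ≡ 9·9 = 81 ≡ 4 (mod 11).
    Then x = 2 + 5·4 = 22, valid modulo lcm(5, 11) = 55: x ≡ 22 (mod 55).
  Combine with x ≡ 7 (mod 8): since gcd(55, 8) = 1, we get a unique residue mod 440.
    Write x = 22 + 55·t and substitute into x ≡ 7 (mod 8): 55·t ≡ 7 − 22 = -15 (mod 8).
    Reduce coefficients mod 8: 7·t ≡ 1 (mod 8).
    The inverse of 7 mod 8 is 7 (since 7·7 = 49 = 6·8 + 1), so t ≡ 7·1 = 7 ≡ 7 (mod 8).
    Then x = 22 + 55·7 = 407, valid modulo lcm(55, 8) = 440: x ≡ 407 (mod 440).
Verify: 407 mod 5 = 2 ✓, 407 mod 11 = 0 ✓, 407 mod 8 = 7 ✓.

x ≡ 407 (mod 440).


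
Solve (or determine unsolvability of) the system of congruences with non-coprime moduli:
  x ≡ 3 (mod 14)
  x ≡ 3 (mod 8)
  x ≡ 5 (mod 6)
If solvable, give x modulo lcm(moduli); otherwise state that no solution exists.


Moduli 14, 8, 6 are not pairwise coprime, so CRT works modulo lcm(m_i) when all pairwise compatibility conditions hold.
Pairwise compatibility: gcd(m_i, m_j) must divide a_i - a_j for every pair.
Merge one congruence at a time:
  Start: x ≡ 3 (mod 14).
  Combine with x ≡ 3 (mod 8): gcd(14, 8) = 2; 3 - 3 = 0, which IS divisible by 2, so compatible.
    Write x = 3 + 14·t and substitute into x ≡ 3 (mod 8): 14·t ≡ 3 − 3 = 0 (mod 8).
    Divide the congruence (and modulus) by g = 2: 7·t ≡ 0 (mod 4).
    Reduce coefficients mod 4: 3·t ≡ 0 (mod 4).
    The inverse of 3 mod 4 is 3 (since 3·3 = 9 = 2·4 + 1), so t ≡ 3·0 = 0 ≡ 0 (mod 4).
    Then x = 3 + 14·0 = 3, valid modulo lcm(14, 8) = 56: x ≡ 3 (mod 56).
  Combine with x ≡ 5 (mod 6): gcd(56, 6) = 2; 5 - 3 = 2, which IS divisible by 2, so compatible.
    Write x = 3 + 56·t and substitute into x ≡ 5 (mod 6): 56·t ≡ 5 − 3 = 2 (mod 6).
    Divide the congruence (and modulus) by g = 2: 28·t ≡ 1 (mod 3).
    Reduce coefficients mod 3: 1·t ≡ 1 (mod 3).
    So t ≡ 1 (mod 3).
    Then x = 3 + 56·1 = 59, valid modulo lcm(56, 6) = 168: x ≡ 59 (mod 168).
Verify: 59 mod 14 = 3, 59 mod 8 = 3, 59 mod 6 = 5.

x ≡ 59 (mod 168).


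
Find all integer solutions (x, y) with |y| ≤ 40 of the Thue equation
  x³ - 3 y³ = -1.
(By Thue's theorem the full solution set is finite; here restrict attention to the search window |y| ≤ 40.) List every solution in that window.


The equation is x³ - 3y³ = -1. For fixed y, x³ = 3·y³ − 1, so a solution requires the RHS to be a perfect cube.
Strategy: iterate y from -40 to 40, compute RHS = 3·y³ − 1, and check whether it is a (positive or negative) perfect cube.
Check small values of y:
  y = 0: RHS = -1 = (-1)³ ⇒ x = -1 works.
  y = 1: RHS = 2 is not a perfect cube.
  y = -1: RHS = -4 is not a perfect cube.
  y = 2: RHS = 23 is not a perfect cube.
  y = -2: RHS = -25 is not a perfect cube.
  y = 3: RHS = 80 is not a perfect cube.
  y = -3: RHS = -82 is not a perfect cube.
Continuing the search up to |y| = 40 finds no further solutions beyond those listed.
Collected solutions: (-1, 0).

Solutions (with |y| ≤ 40): (-1, 0).


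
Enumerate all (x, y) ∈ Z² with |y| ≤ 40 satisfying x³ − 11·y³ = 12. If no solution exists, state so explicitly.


The equation is x³ - 11y³ = 12. For fixed y, x³ = 11·y³ + 12, so a solution requires the RHS to be a perfect cube.
Strategy: iterate y from -40 to 40, compute RHS = 11·y³ + 12, and check whether it is a (positive or negative) perfect cube.
Check small values of y:
  y = 0: RHS = 12 is not a perfect cube.
  y = 1: RHS = 23 is not a perfect cube.
  y = -1: RHS = 1 = (1)³ ⇒ x = 1 works.
  y = 2: RHS = 100 is not a perfect cube.
  y = -2: RHS = -76 is not a perfect cube.
  y = 3: RHS = 309 is not a perfect cube.
  y = -3: RHS = -285 is not a perfect cube.
Continuing the search up to |y| = 40 finds no further solutions beyond those listed.
Collected solutions: (1, -1).

Solutions (with |y| ≤ 40): (1, -1).


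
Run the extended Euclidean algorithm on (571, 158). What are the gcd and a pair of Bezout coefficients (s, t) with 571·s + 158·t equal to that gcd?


Euclidean algorithm on (571, 158) — divide until remainder is 0:
  571 = 3 · 158 + 97
  158 = 1 · 97 + 61
  97 = 1 · 61 + 36
  61 = 1 · 36 + 25
  36 = 1 · 25 + 11
  25 = 2 · 11 + 3
  11 = 3 · 3 + 2
  3 = 1 · 2 + 1
  2 = 2 · 1 + 0
gcd(571, 158) = 1.
Track Bezout coefficients alongside the remainders: start with r₀ = 571 = a·1 + b·0 (s = 1, t = 0) and r₁ = 158 = a·0 + b·1 (s = 0, t = 1); each new remainder r_{k+1} = r_{k-1} − q_k·r_k inherits s_{k+1} = s_{k-1} − q_k·s_k, t_{k+1} = t_{k-1} − q_k·t_k, so r_k = a·s_k + b·t_k at every step:
  q = 3: r = 97, s = 1 − 3·0 = 1, t = 0 − 3·1 = -3  (check: 571·1 + 158·(-3) = 97)
  q = 1: r = 61, s = 0 − 1·1 = -1, t = 1 − 1·(-3) = 4  (check: 571·(-1) + 158·4 = 61)
  q = 1: r = 36, s = 1 − 1·(-1) = 2, t = -3 − 1·4 = -7  (check: 571·2 + 158·(-7) = 36)
  q = 1: r = 25, s = -1 − 1·2 = -3, t = 4 − 1·(-7) = 11  (check: 571·(-3) + 158·11 = 25)
  q = 1: r = 11, s = 2 − 1·(-3) = 5, t = -7 − 1·11 = -18  (check: 571·5 + 158·(-18) = 11)
  q = 2: r = 3, s = -3 − 2·5 = -13, t = 11 − 2·(-18) = 47  (check: 571·(-13) + 158·47 = 3)
  q = 3: r = 2, s = 5 − 3·(-13) = 44, t = -18 − 3·47 = -159  (check: 571·44 + 158·(-159) = 2)
  q = 1: r = 1, s = -13 − 1·44 = -57, t = 47 − 1·(-159) = 206  (check: 571·(-57) + 158·206 = 1)
The row with r = 1 (the gcd) gives the Bezout coefficients s = -57, t = 206.
Result: 571 · (-57) + 158 · (206) = 1.

gcd(571, 158) = 1; s = -57, t = 206 (check: 571·(-57) + 158·206 = 1).


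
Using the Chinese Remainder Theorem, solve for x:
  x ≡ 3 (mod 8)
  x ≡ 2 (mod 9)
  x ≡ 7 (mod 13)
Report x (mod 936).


Moduli 8, 9, 13 are pairwise coprime; by CRT there is a unique solution modulo M = 8 · 9 · 13 = 936.
Solve pairwise, accumulating the modulus:
  Start with x ≡ 3 (mod 8).
  Combine with x ≡ 2 (mod 9): since gcd(8, 9) = 1, we get a unique residue mod 72.
    Write x = 3 + 8·t and substitute into x ≡ 2 (mod 9): 8·t ≡ 2 − 3 = -1 (mod 9).
    Reduce coefficients mod 9: 8·t ≡ 8 (mod 9).
    The inverse of 8 mod 9 is 8 (since 8·8 = 64 = 7·9 + 1), so t ≡ 8·8 = 64 ≡ 1 (mod 9).
    Then x = 3 + 8·1 = 11, valid modulo lcm(8, 9) = 72: x ≡ 11 (mod 72).
  Combine with x ≡ 7 (mod 13): since gcd(72, 13) = 1, we get a unique residue mod 936.
    Write x = 11 + 72·t and substitute into x ≡ 7 (mod 13): 72·t ≡ 7 − 11 = -4 (mod 13).
    Reduce coefficients mod 13: 7·t ≡ 9 (mod 13).
    The inverse of 7 mod 13 is 2 (since 7·2 = 14 = 1·13 + 1), so t ≡ 2·9 = 18 ≡ 5 (mod 13).
    Then x = 11 + 72·5 = 371, valid modulo lcm(72, 13) = 936: x ≡ 371 (mod 936).
Verify: 371 mod 8 = 3 ✓, 371 mod 9 = 2 ✓, 371 mod 13 = 7 ✓.

x ≡ 371 (mod 936).


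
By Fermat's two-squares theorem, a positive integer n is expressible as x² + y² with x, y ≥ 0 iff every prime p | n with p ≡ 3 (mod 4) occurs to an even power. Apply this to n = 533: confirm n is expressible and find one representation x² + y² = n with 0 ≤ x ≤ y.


Step 1: Factor n = 533 = 13 · 41.
Step 2: Check the mod-4 condition on each prime factor: 13 ≡ 1 (mod 4), exponent 1; 41 ≡ 1 (mod 4), exponent 1.
All primes ≡ 3 (mod 4) appear to even exponent (or don't appear), so by the two-squares theorem n IS expressible as a sum of two squares.
Step 3: Build a representation. Here n = 13 · 41 is a product of primes ≡ 1 (mod 4). Each prime p ≡ 1 (mod 4) is itself a sum of two squares; find a² by testing p − a² for a perfect square:
  13: 13 − 1² = 12, 13 − 2² = 9 = 3² ⇒ 13 = 2² + 3².
  41: 41 − 1² = 40, 41 − 2² = 37, 41 − 3² = 32, 41 − 4² = 25 = 5² ⇒ 41 = 4² + 5².
  Combine using the Brahmagupta–Fibonacci identity (a² + b²)(c² + d²) = (ac − bd)² + (ad + bc)² = (ac + bd)² + (ad − bc)²:
  13 · 41 = 533: from (2² + 3²)(4² + 5²), take (2·4 − 3·5, 2·5 + 3·4) = (8 − 15, 10 + 12) = (-7, 22); dropping signs (only squares matter) gives (7, 22); check 7² + 22² = 49 + 484 = 533 ✓.
Step 4: Order so x ≤ y and verify: 7² + 22² = 49 + 484 = 533 = n. ✓

n = 533 = 7² + 22² (one valid representation with x ≤ y).


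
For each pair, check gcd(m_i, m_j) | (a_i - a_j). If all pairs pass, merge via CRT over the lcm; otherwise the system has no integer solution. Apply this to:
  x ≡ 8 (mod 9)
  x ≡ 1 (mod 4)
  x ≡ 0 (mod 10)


Moduli 9, 4, 10 are not pairwise coprime, so CRT works modulo lcm(m_i) when all pairwise compatibility conditions hold.
Pairwise compatibility: gcd(m_i, m_j) must divide a_i - a_j for every pair.
Merge one congruence at a time:
  Start: x ≡ 8 (mod 9).
  Combine with x ≡ 1 (mod 4): gcd(9, 4) = 1; 1 - 8 = -7, which IS divisible by 1, so compatible.
    Write x = 8 + 9·t and substitute into x ≡ 1 (mod 4): 9·t ≡ 1 − 8 = -7 (mod 4).
    Reduce coefficients mod 4: 1·t ≡ 1 (mod 4).
    So t ≡ 1 (mod 4).
    Then x = 8 + 9·1 = 17, valid modulo lcm(9, 4) = 36: x ≡ 17 (mod 36).
  Combine with x ≡ 0 (mod 10): gcd(36, 10) = 2, and 0 - 17 = -17 is NOT divisible by 2.
    ⇒ system is inconsistent (no integer solution).

No solution (the system is inconsistent).


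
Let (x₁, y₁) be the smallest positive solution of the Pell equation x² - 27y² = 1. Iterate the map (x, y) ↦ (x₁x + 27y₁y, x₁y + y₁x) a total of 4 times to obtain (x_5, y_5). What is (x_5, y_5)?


Step 1: Find the fundamental solution (x₁, y₁) of x² - 27y² = 1.
  Expand √27 as a continued fraction. a₀ = ⌊√27⌋ = 5; iterate m_{k+1} = d_k·a_k − m_k, d_{k+1} = (27 − m_{k+1}²)/d_k, a_{k+1} = ⌊(a₀ + m_{k+1})/d_{k+1}⌋ (starting m₀ = 0, d₀ = 1), with convergents p_k = a_k·p_{k-1} + p_{k-2}, q_k = a_k·q_{k-1} + q_{k-2} (p₋₁ = 1, q₋₁ = 0):
  k = 0: a₀ = 5; p₀/q₀ = 5/1; p₀² − 27·q₀² = 25 − 27 = -2.
  k = 1: m = 5, d = 2, a = ⌊(5 + 5)/2⌋ = 5; p/q = (5·5 + 1)/(5·1 + 0) = 26/5; p² − 27·q² = 676 − 675 = 1.
  The first convergent with p² − 27·q² = 1 gives the fundamental solution (x₁, y₁) = (26, 5).
Step 2: Apply the recurrence (x_{n+1}, y_{n+1}) = (x₁x_n + 27y₁y_n, x₁y_n + y₁x_n) repeatedly.
  From (x_1, y_1) = (26, 5): x_2 = 26·26 + 27·5·5 = 1351; y_2 = 26·5 + 5·26 = 260.
  From (x_2, y_2) = (1351, 260): x_3 = 26·1351 + 27·5·260 = 70226; y_3 = 26·260 + 5·1351 = 13515.
  From (x_3, y_3) = (70226, 13515): x_4 = 26·70226 + 27·5·13515 = 3650401; y_4 = 26·13515 + 5·70226 = 702520.
  From (x_4, y_4) = (3650401, 702520): x_5 = 26·3650401 + 27·5·702520 = 189750626; y_5 = 26·702520 + 5·3650401 = 36517525.
Step 3: Verify x_5² - 27·y_5² = 36005300067391876 - 36005300067391875 = 1 (should be 1). ✓

(x_1, y_1) = (26, 5); (x_5, y_5) = (189750626, 36517525).


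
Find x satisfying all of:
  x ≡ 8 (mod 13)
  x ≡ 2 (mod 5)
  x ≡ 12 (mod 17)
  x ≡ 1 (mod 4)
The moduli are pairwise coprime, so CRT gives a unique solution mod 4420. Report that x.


Product of moduli M = 13 · 5 · 17 · 4 = 4420.
Merge one congruence at a time:
  Start: x ≡ 8 (mod 13).
  Combine with x ≡ 2 (mod 5); new modulus lcm = 65.
    Write x = 8 + 13·t and substitute into x ≡ 2 (mod 5): 13·t ≡ 2 − 8 = -6 (mod 5).
    Reduce coefficients mod 5: 3·t ≡ 4 (mod 5).
    The inverse of 3 mod 5 is 2 (since 3·2 = 6 = 1·5 + 1), so t ≡ 2·4 = 8 ≡ 3 (mod 5).
    Then x = 8 + 13·3 = 47, valid modulo lcm(13, 5) = 65: x ≡ 47 (mod 65).
  Combine with x ≡ 12 (mod 17); new modulus lcm = 1105.
    Write x = 47 + 65·t and substitute into x ≡ 12 (mod 17): 65·t ≡ 12 − 47 = -35 (mod 17).
    Reduce coefficients mod 17: 14·t ≡ 16 (mod 17).
    The inverse of 14 mod 17 is 11 (since 14·11 = 154 = 9·17 + 1), so t ≡ 11·16 = 176 ≡ 6 (mod 17).
    Then x = 47 + 65·6 = 437, valid modulo lcm(65, 17) = 1105: x ≡ 437 (mod 1105).
  Combine with x ≡ 1 (mod 4); new modulus lcm = 4420.
    Write x = 437 + 1105·t and substitute into x ≡ 1 (mod 4): 1105·t ≡ 1 − 437 = -436 (mod 4).
    Reduce coefficients mod 4: 1·t ≡ 0 (mod 4).
    So t ≡ 0 (mod 4).
    Then x = 437 + 1105·0 = 437, valid modulo lcm(1105, 4) = 4420: x ≡ 437 (mod 4420).
Verify against each original: 437 mod 13 = 8, 437 mod 5 = 2, 437 mod 17 = 12, 437 mod 4 = 1.

x ≡ 437 (mod 4420).


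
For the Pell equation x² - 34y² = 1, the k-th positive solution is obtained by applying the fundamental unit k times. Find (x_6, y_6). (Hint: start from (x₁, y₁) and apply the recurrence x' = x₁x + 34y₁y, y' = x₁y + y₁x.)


Step 1: Find the fundamental solution (x₁, y₁) of x² - 34y² = 1.
  Expand √34 as a continued fraction. a₀ = ⌊√34⌋ = 5; iterate m_{k+1} = d_k·a_k − m_k, d_{k+1} = (34 − m_{k+1}²)/d_k, a_{k+1} = ⌊(a₀ + m_{k+1})/d_{k+1}⌋ (starting m₀ = 0, d₀ = 1), with convergents p_k = a_k·p_{k-1} + p_{k-2}, q_k = a_k·q_{k-1} + q_{k-2} (p₋₁ = 1, q₋₁ = 0):
  k = 0: a₀ = 5; p₀/q₀ = 5/1; p₀² − 34·q₀² = 25 − 34 = -9.
  k = 1: m = 5, d = 9, a = ⌊(5 + 5)/9⌋ = 1; p/q = (1·5 + 1)/(1·1 + 0) = 6/1; p² − 34·q² = 36 − 34 = 2.
  k = 2: m = 4, d = 2, a = ⌊(5 + 4)/2⌋ = 4; p/q = (4·6 + 5)/(4·1 + 1) = 29/5; p² − 34·q² = 841 − 850 = -9.
  k = 3: m = 4, d = 9, a = ⌊(5 + 4)/9⌋ = 1; p/q = (1·29 + 6)/(1·5 + 1) = 35/6; p² − 34·q² = 1225 − 1224 = 1.
  The first convergent with p² − 34·q² = 1 gives the fundamental solution (x₁, y₁) = (35, 6).
Step 2: Apply the recurrence (x_{n+1}, y_{n+1}) = (x₁x_n + 34y₁y_n, x₁y_n + y₁x_n) repeatedly.
  From (x_1, y_1) = (35, 6): x_2 = 35·35 + 34·6·6 = 2449; y_2 = 35·6 + 6·35 = 420.
  From (x_2, y_2) = (2449, 420): x_3 = 35·2449 + 34·6·420 = 171395; y_3 = 35·420 + 6·2449 = 29394.
  From (x_3, y_3) = (171395, 29394): x_4 = 35·171395 + 34·6·29394 = 11995201; y_4 = 35·29394 + 6·171395 = 2057160.
  From (x_4, y_4) = (11995201, 2057160): x_5 = 35·11995201 + 34·6·2057160 = 839492675; y_5 = 35·2057160 + 6·11995201 = 143971806.
  From (x_5, y_5) = (839492675, 143971806): x_6 = 35·839492675 + 34·6·143971806 = 58752492049; y_6 = 35·143971806 + 6·839492675 = 10075969260.
Step 3: Verify x_6² - 34·y_6² = 3451855321967808218401 - 3451855321967808218400 = 1 (should be 1). ✓

(x_1, y_1) = (35, 6); (x_6, y_6) = (58752492049, 10075969260).


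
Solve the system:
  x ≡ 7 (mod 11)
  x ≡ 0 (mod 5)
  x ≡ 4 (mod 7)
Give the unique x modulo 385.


Moduli 11, 5, 7 are pairwise coprime; by CRT there is a unique solution modulo M = 11 · 5 · 7 = 385.
Solve pairwise, accumulating the modulus:
  Start with x ≡ 7 (mod 11).
  Combine with x ≡ 0 (mod 5): since gcd(11, 5) = 1, we get a unique residue mod 55.
    Write x = 7 + 11·t and substitute into x ≡ 0 (mod 5): 11·t ≡ 0 − 7 = -7 (mod 5).
    Reduce coefficients mod 5: 1·t ≡ 3 (mod 5).
    So t ≡ 3 (mod 5).
    Then x = 7 + 11·3 = 40, valid modulo lcm(11, 5) = 55: x ≡ 40 (mod 55).
  Combine with x ≡ 4 (mod 7): since gcd(55, 7) = 1, we get a unique residue mod 385.
    Write x = 40 + 55·t and substitute into x ≡ 4 (mod 7): 55·t ≡ 4 − 40 = -36 (mod 7).
    Reduce coefficients mod 7: 6·t ≡ 6 (mod 7).
    The inverse of 6 mod 7 is 6 (since 6·6 = 36 = 5·7 + 1), so t ≡ 6·6 = 36 ≡ 1 (mod 7).
    Then x = 40 + 55·1 = 95, valid modulo lcm(55, 7) = 385: x ≡ 95 (mod 385).
Verify: 95 mod 11 = 7 ✓, 95 mod 5 = 0 ✓, 95 mod 7 = 4 ✓.

x ≡ 95 (mod 385).


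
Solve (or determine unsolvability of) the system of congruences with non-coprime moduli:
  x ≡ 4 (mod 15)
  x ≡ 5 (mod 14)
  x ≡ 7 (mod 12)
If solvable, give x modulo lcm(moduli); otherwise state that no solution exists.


Moduli 15, 14, 12 are not pairwise coprime, so CRT works modulo lcm(m_i) when all pairwise compatibility conditions hold.
Pairwise compatibility: gcd(m_i, m_j) must divide a_i - a_j for every pair.
Merge one congruence at a time:
  Start: x ≡ 4 (mod 15).
  Combine with x ≡ 5 (mod 14): gcd(15, 14) = 1; 5 - 4 = 1, which IS divisible by 1, so compatible.
    Write x = 4 + 15·t and substitute into x ≡ 5 (mod 14): 15·t ≡ 5 − 4 = 1 (mod 14).
    Reduce coefficients mod 14: 1·t ≡ 1 (mod 14).
    So t ≡ 1 (mod 14).
    Then x = 4 + 15·1 = 19, valid modulo lcm(15, 14) = 210: x ≡ 19 (mod 210).
  Combine with x ≡ 7 (mod 12): gcd(210, 12) = 6; 7 - 19 = -12, which IS divisible by 6, so compatible.
    Write x = 19 + 210·t and substitute into x ≡ 7 (mod 12): 210·t ≡ 7 − 19 = -12 (mod 12).
    Divide the congruence (and modulus) by g = 6: 35·t ≡ -2 (mod 2).
    Reduce coefficients mod 2: 1·t ≡ 0 (mod 2).
    So t ≡ 0 (mod 2).
    Then x = 19 + 210·0 = 19, valid modulo lcm(210, 12) = 420: x ≡ 19 (mod 420).
Verify: 19 mod 15 = 4, 19 mod 14 = 5, 19 mod 12 = 7.

x ≡ 19 (mod 420).


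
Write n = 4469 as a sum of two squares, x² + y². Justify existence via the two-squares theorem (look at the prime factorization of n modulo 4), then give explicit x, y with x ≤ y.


Step 1: Factor n = 4469 = 41 · 109.
Step 2: Check the mod-4 condition on each prime factor: 41 ≡ 1 (mod 4), exponent 1; 109 ≡ 1 (mod 4), exponent 1.
All primes ≡ 3 (mod 4) appear to even exponent (or don't appear), so by the two-squares theorem n IS expressible as a sum of two squares.
Step 3: Build a representation. Here n = 41 · 109 is a product of primes ≡ 1 (mod 4). Each prime p ≡ 1 (mod 4) is itself a sum of two squares; find a² by testing p − a² for a perfect square:
  41: 41 − 1² = 40, 41 − 2² = 37, 41 − 3² = 32, 41 − 4² = 25 = 5² ⇒ 41 = 4² + 5².
  109: 109 − 1² = 108, 109 − 2² = 105, 109 − 3² = 100 = 10² ⇒ 109 = 3² + 10².
  Combine using the Brahmagupta–Fibonacci identity (a² + b²)(c² + d²) = (ac − bd)² + (ad + bc)² = (ac + bd)² + (ad − bc)²:
  41 · 109 = 4469: from (4² + 5²)(3² + 10²), take (4·3 − 5·10, 4·10 + 5·3) = (12 − 50, 40 + 15) = (-38, 55); dropping signs (only squares matter) gives (38, 55); check 38² + 55² = 1444 + 3025 = 4469 ✓.
Step 4: Order so x ≤ y and verify: 38² + 55² = 1444 + 3025 = 4469 = n. ✓

n = 4469 = 38² + 55² (one valid representation with x ≤ y).


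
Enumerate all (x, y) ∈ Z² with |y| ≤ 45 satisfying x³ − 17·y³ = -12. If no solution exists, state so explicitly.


The equation is x³ - 17y³ = -12. For fixed y, x³ = 17·y³ − 12, so a solution requires the RHS to be a perfect cube.
Strategy: iterate y from -45 to 45, compute RHS = 17·y³ − 12, and check whether it is a (positive or negative) perfect cube.
Check small values of y:
  y = 0: RHS = -12 is not a perfect cube.
  y = 1: RHS = 5 is not a perfect cube.
  y = -1: RHS = -29 is not a perfect cube.
  y = 2: RHS = 124 is not a perfect cube.
  y = -2: RHS = -148 is not a perfect cube.
  y = 3: RHS = 447 is not a perfect cube.
  y = -3: RHS = -471 is not a perfect cube.
Continuing the search up to |y| = 45 finds no solutions either.
No (x, y) in the scanned range satisfies the equation.

No integer solutions with |y| ≤ 45.


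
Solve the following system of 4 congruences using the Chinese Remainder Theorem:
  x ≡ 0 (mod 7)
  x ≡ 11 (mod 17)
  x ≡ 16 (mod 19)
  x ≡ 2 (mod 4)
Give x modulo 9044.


Product of moduli M = 7 · 17 · 19 · 4 = 9044.
Merge one congruence at a time:
  Start: x ≡ 0 (mod 7).
  Combine with x ≡ 11 (mod 17); new modulus lcm = 119.
    Write x = 0 + 7·t and substitute into x ≡ 11 (mod 17): 7·t ≡ 11 − 0 = 11 (mod 17).
    The inverse of 7 mod 17 is 5 (since 7·5 = 35 = 2·17 + 1), so t ≡ 5·11 = 55 ≡ 4 (mod 17).
    Then x = 0 + 7·4 = 28, valid modulo lcm(7, 17) = 119: x ≡ 28 (mod 119).
  Combine with x ≡ 16 (mod 19); new modulus lcm = 2261.
    Write x = 28 + 119·t and substitute into x ≡ 16 (mod 19): 119·t ≡ 16 − 28 = -12 (mod 19).
    Reduce coefficients mod 19: 5·t ≡ 7 (mod 19).
    The inverse of 5 mod 19 is 4 (since 5·4 = 20 = 1·19 + 1), so t ≡ 4·7 = 28 ≡ 9 (mod 19).
    Then x = 28 + 119·9 = 1099, valid modulo lcm(119, 19) = 2261: x ≡ 1099 (mod 2261).
  Combine with x ≡ 2 (mod 4); new modulus lcm = 9044.
    Write x = 1099 + 2261·t and substitute into x ≡ 2 (mod 4): 2261·t ≡ 2 − 1099 = -1097 (mod 4).
    Reduce coefficients mod 4: 1·t ≡ 3 (mod 4).
    So t ≡ 3 (mod 4).
    Then x = 1099 + 2261·3 = 7882, valid modulo lcm(2261, 4) = 9044: x ≡ 7882 (mod 9044).
Verify against each original: 7882 mod 7 = 0, 7882 mod 17 = 11, 7882 mod 19 = 16, 7882 mod 4 = 2.

x ≡ 7882 (mod 9044).


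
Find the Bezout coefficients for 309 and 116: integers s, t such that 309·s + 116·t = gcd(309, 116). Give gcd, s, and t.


Euclidean algorithm on (309, 116) — divide until remainder is 0:
  309 = 2 · 116 + 77
  116 = 1 · 77 + 39
  77 = 1 · 39 + 38
  39 = 1 · 38 + 1
  38 = 38 · 1 + 0
gcd(309, 116) = 1.
Track Bezout coefficients alongside the remainders: start with r₀ = 309 = a·1 + b·0 (s = 1, t = 0) and r₁ = 116 = a·0 + b·1 (s = 0, t = 1); each new remainder r_{k+1} = r_{k-1} − q_k·r_k inherits s_{k+1} = s_{k-1} − q_k·s_k, t_{k+1} = t_{k-1} − q_k·t_k, so r_k = a·s_k + b·t_k at every step:
  q = 2: r = 77, s = 1 − 2·0 = 1, t = 0 − 2·1 = -2  (check: 309·1 + 116·(-2) = 77)
  q = 1: r = 39, s = 0 − 1·1 = -1, t = 1 − 1·(-2) = 3  (check: 309·(-1) + 116·3 = 39)
  q = 1: r = 38, s = 1 − 1·(-1) = 2, t = -2 − 1·3 = -5  (check: 309·2 + 116·(-5) = 38)
  q = 1: r = 1, s = -1 − 1·2 = -3, t = 3 − 1·(-5) = 8  (check: 309·(-3) + 116·8 = 1)
The row with r = 1 (the gcd) gives the Bezout coefficients s = -3, t = 8.
Result: 309 · (-3) + 116 · (8) = 1.

gcd(309, 116) = 1; s = -3, t = 8 (check: 309·(-3) + 116·8 = 1).


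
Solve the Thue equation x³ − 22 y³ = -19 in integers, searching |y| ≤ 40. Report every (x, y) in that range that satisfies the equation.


The equation is x³ - 22y³ = -19. For fixed y, x³ = 22·y³ − 19, so a solution requires the RHS to be a perfect cube.
Strategy: iterate y from -40 to 40, compute RHS = 22·y³ − 19, and check whether it is a (positive or negative) perfect cube.
Check small values of y:
  y = 0: RHS = -19 is not a perfect cube.
  y = 1: RHS = 3 is not a perfect cube.
  y = -1: RHS = -41 is not a perfect cube.
  y = 2: RHS = 157 is not a perfect cube.
  y = -2: RHS = -195 is not a perfect cube.
  y = 3: RHS = 575 is not a perfect cube.
  y = -3: RHS = -613 is not a perfect cube.
Continuing the search up to |y| = 40 finds no solutions either.
No (x, y) in the scanned range satisfies the equation.

No integer solutions with |y| ≤ 40.


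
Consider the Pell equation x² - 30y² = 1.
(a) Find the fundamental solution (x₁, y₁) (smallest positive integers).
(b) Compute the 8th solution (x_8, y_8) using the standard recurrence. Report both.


Step 1: Find the fundamental solution (x₁, y₁) of x² - 30y² = 1.
  Expand √30 as a continued fraction. a₀ = ⌊√30⌋ = 5; iterate m_{k+1} = d_k·a_k − m_k, d_{k+1} = (30 − m_{k+1}²)/d_k, a_{k+1} = ⌊(a₀ + m_{k+1})/d_{k+1}⌋ (starting m₀ = 0, d₀ = 1), with convergents p_k = a_k·p_{k-1} + p_{k-2}, q_k = a_k·q_{k-1} + q_{k-2} (p₋₁ = 1, q₋₁ = 0):
  k = 0: a₀ = 5; p₀/q₀ = 5/1; p₀² − 30·q₀² = 25 − 30 = -5.
  k = 1: m = 5, d = 5, a = ⌊(5 + 5)/5⌋ = 2; p/q = (2·5 + 1)/(2·1 + 0) = 11/2; p² − 30·q² = 121 − 120 = 1.
  The first convergent with p² − 30·q² = 1 gives the fundamental solution (x₁, y₁) = (11, 2).
Step 2: Apply the recurrence (x_{n+1}, y_{n+1}) = (x₁x_n + 30y₁y_n, x₁y_n + y₁x_n) repeatedly.
  From (x_1, y_1) = (11, 2): x_2 = 11·11 + 30·2·2 = 241; y_2 = 11·2 + 2·11 = 44.
  From (x_2, y_2) = (241, 44): x_3 = 11·241 + 30·2·44 = 5291; y_3 = 11·44 + 2·241 = 966.
  From (x_3, y_3) = (5291, 966): x_4 = 11·5291 + 30·2·966 = 116161; y_4 = 11·966 + 2·5291 = 21208.
  From (x_4, y_4) = (116161, 21208): x_5 = 11·116161 + 30·2·21208 = 2550251; y_5 = 11·21208 + 2·116161 = 465610.
  From (x_5, y_5) = (2550251, 465610): x_6 = 11·2550251 + 30·2·465610 = 55989361; y_6 = 11·465610 + 2·2550251 = 10222212.
  From (x_6, y_6) = (55989361, 10222212): x_7 = 11·55989361 + 30·2·10222212 = 1229215691; y_7 = 11·10222212 + 2·55989361 = 224423054.
  From (x_7, y_7) = (1229215691, 224423054): x_8 = 11·1229215691 + 30·2·224423054 = 26986755841; y_8 = 11·224423054 + 2·1229215691 = 4927084976.
Step 3: Verify x_8² - 30·y_8² = 728284990821747617281 - 728284990821747617280 = 1 (should be 1). ✓

(x_1, y_1) = (11, 2); (x_8, y_8) = (26986755841, 4927084976).


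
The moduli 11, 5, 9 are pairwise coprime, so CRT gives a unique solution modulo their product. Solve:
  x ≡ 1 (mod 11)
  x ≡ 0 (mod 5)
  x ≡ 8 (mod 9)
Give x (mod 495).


Moduli 11, 5, 9 are pairwise coprime; by CRT there is a unique solution modulo M = 11 · 5 · 9 = 495.
Solve pairwise, accumulating the modulus:
  Start with x ≡ 1 (mod 11).
  Combine with x ≡ 0 (mod 5): since gcd(11, 5) = 1, we get a unique residue mod 55.
    Write x = 1 + 11·t and substitute into x ≡ 0 (mod 5): 11·t ≡ 0 − 1 = -1 (mod 5).
    Reduce coefficients mod 5: 1·t ≡ 4 (mod 5).
    So t ≡ 4 (mod 5).
    Then x = 1 + 11·4 = 45, valid modulo lcm(11, 5) = 55: x ≡ 45 (mod 55).
  Combine with x ≡ 8 (mod 9): since gcd(55, 9) = 1, we get a unique residue mod 495.
    Write x = 45 + 55·t and substitute into x ≡ 8 (mod 9): 55·t ≡ 8 − 45 = -37 (mod 9).
    Reduce coefficients mod 9: 1·t ≡ 8 (mod 9).
    So t ≡ 8 (mod 9).
    Then x = 45 + 55·8 = 485, valid modulo lcm(55, 9) = 495: x ≡ 485 (mod 495).
Verify: 485 mod 11 = 1 ✓, 485 mod 5 = 0 ✓, 485 mod 9 = 8 ✓.

x ≡ 485 (mod 495).


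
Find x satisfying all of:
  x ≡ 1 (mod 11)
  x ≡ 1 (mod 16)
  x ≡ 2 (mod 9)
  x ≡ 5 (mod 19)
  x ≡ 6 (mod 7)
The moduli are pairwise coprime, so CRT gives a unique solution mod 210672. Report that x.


Product of moduli M = 11 · 16 · 9 · 19 · 7 = 210672.
Merge one congruence at a time:
  Start: x ≡ 1 (mod 11).
  Combine with x ≡ 1 (mod 16); new modulus lcm = 176.
    Write x = 1 + 11·t and substitute into x ≡ 1 (mod 16): 11·t ≡ 1 − 1 = 0 (mod 16).
    The inverse of 11 mod 16 is 3 (since 11·3 = 33 = 2·16 + 1), so t ≡ 3·0 = 0 ≡ 0 (mod 16).
    Then x = 1 + 11·0 = 1, valid modulo lcm(11, 16) = 176: x ≡ 1 (mod 176).
  Combine with x ≡ 2 (mod 9); new modulus lcm = 1584.
    Write x = 1 + 176·t and substitute into x ≡ 2 (mod 9): 176·t ≡ 2 − 1 = 1 (mod 9).
    Reduce coefficients mod 9: 5·t ≡ 1 (mod 9).
    The inverse of 5 mod 9 is 2 (since 5·2 = 10 = 1·9 + 1), so t ≡ 2·1 = 2 ≡ 2 (mod 9).
    Then x = 1 + 176·2 = 353, valid modulo lcm(176, 9) = 1584: x ≡ 353 (mod 1584).
  Combine with x ≡ 5 (mod 19); new modulus lcm = 30096.
    Write x = 353 + 1584·t and substitute into x ≡ 5 (mod 19): 1584·t ≡ 5 − 353 = -348 (mod 19).
    Reduce coefficients mod 19: 7·t ≡ 13 (mod 19).
    The inverse of 7 mod 19 is 11 (since 7·11 = 77 = 4·19 + 1), so t ≡ 11·13 = 143 ≡ 10 (mod 19).
    Then x = 353 + 1584·10 = 16193, valid modulo lcm(1584, 19) = 30096: x ≡ 16193 (mod 30096).
  Combine with x ≡ 6 (mod 7); new modulus lcm = 210672.
    Write x = 16193 + 30096·t and substitute into x ≡ 6 (mod 7): 30096·t ≡ 6 − 16193 = -16187 (mod 7).
    Reduce coefficients mod 7: 3·t ≡ 4 (mod 7).
    The inverse of 3 mod 7 is 5 (since 3·5 = 15 = 2·7 + 1), so t ≡ 5·4 = 20 ≡ 6 (mod 7).
    Then x = 16193 + 30096·6 = 196769, valid modulo lcm(30096, 7) = 210672: x ≡ 196769 (mod 210672).
Verify against each original: 196769 mod 11 = 1, 196769 mod 16 = 1, 196769 mod 9 = 2, 196769 mod 19 = 5, 196769 mod 7 = 6.

x ≡ 196769 (mod 210672).


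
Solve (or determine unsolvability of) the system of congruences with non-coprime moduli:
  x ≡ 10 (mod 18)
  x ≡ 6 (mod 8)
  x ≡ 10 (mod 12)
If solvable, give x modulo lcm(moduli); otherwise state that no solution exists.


Moduli 18, 8, 12 are not pairwise coprime, so CRT works modulo lcm(m_i) when all pairwise compatibility conditions hold.
Pairwise compatibility: gcd(m_i, m_j) must divide a_i - a_j for every pair.
Merge one congruence at a time:
  Start: x ≡ 10 (mod 18).
  Combine with x ≡ 6 (mod 8): gcd(18, 8) = 2; 6 - 10 = -4, which IS divisible by 2, so compatible.
    Write x = 10 + 18·t and substitute into x ≡ 6 (mod 8): 18·t ≡ 6 − 10 = -4 (mod 8).
    Divide the congruence (and modulus) by g = 2: 9·t ≡ -2 (mod 4).
    Reduce coefficients mod 4: 1·t ≡ 2 (mod 4).
    So t ≡ 2 (mod 4).
    Then x = 10 + 18·2 = 46, valid modulo lcm(18, 8) = 72: x ≡ 46 (mod 72).
  Combine with x ≡ 10 (mod 12): gcd(72, 12) = 12; 10 - 46 = -36, which IS divisible by 12, so compatible.
    Write x = 46 + 72·t and substitute into x ≡ 10 (mod 12): 72·t ≡ 10 − 46 = -36 (mod 12).
    Divide the congruence (and modulus) by g = 12: 6·t ≡ -3 (mod 1).
    Modulo 1 every t works; take t = 0.
    Then x = 46 + 72·0 = 46, valid modulo lcm(72, 12) = 72: x ≡ 46 (mod 72).
Verify: 46 mod 18 = 10, 46 mod 8 = 6, 46 mod 12 = 10.

x ≡ 46 (mod 72).
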